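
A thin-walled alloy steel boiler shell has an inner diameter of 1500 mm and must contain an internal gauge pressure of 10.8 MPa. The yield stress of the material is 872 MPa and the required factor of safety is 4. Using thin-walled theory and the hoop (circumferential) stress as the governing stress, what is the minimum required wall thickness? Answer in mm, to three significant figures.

σ_allow = 872/4 = 218.0 MPa.
Hoop stress σ_h = pD/(2t), so t = pD/(2σ_allow) = 10.8×1500/(2×218.0) = 37.16 mm.

t = 37.2 mm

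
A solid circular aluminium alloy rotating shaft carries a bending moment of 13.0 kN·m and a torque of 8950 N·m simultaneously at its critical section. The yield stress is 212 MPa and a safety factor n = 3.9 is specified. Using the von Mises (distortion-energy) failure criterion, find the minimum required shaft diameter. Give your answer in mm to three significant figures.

d = 142 mm

σ_allow = σ_y/n = 212/3.9 = 54.36 MPa.
For a solid shaft σ_b = 32M/(πd³) and τ = 16T/(πd³), so the von Mises stress is σ' = (16/πd³)·√(4M²+3T²).
√(4M²+3T²) = √(4×(1.300×10^7)² + 3×(8.950×10^6)²) = 3.027×10^7 N·mm.
d³ = 16×3.027×10^7/(π×54.36) = 2.836×10^6 mm³.
d = 141.5 mm.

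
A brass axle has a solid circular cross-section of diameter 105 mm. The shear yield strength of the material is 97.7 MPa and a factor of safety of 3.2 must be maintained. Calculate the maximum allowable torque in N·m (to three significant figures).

T_allow = 6940 N·m

τ_allow = 97.7/3.2 = 30.53 MPa.
For a solid shaft T_allow = τ_allow·πd³/16; πd³/16 = π×105³/16 = 227300 mm³.
T_allow = 30.53×227300 = 6.940×10^6 N·mm = 6940 N·m.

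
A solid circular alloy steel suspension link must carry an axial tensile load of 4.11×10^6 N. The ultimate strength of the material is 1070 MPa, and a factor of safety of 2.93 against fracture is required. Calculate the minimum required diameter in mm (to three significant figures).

d = 120 mm

Allowable stress σ_allow = 1070/2.93 = 365.2 MPa.
Required area A = F/σ_allow = 4110000/365.2 = 11250 mm².
A = πd²/4 → d = √(4A/π) = 119.7 mm.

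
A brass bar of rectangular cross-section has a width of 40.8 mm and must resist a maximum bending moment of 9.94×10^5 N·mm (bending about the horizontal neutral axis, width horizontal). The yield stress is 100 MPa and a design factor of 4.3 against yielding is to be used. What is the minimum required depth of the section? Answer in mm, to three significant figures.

σ_allow = 100/4.3 = 23.26 MPa.
For a rectangular section σ = 6M/(bh²), so h² = 6M/(b σ_allow) = 6×994000/(40.8×23.26) = 6286 mm².
h = 79.28 mm.

h = 79.3 mm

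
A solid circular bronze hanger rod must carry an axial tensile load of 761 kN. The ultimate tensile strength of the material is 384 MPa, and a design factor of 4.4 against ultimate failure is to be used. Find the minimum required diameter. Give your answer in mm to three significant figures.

d = 105 mm

Allowable stress σ_allow = 384/4.4 = 87.27 MPa.
Required area A = F/σ_allow = 761000/87.27 = 8720 mm².
A = πd²/4 → d = √(4A/π) = 105.4 mm.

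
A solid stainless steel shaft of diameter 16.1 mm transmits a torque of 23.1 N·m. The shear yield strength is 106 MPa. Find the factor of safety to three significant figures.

τ = 16T/(πd³) = 16×23100/(π×16.1³) = 28.19 MPa.
n = τ_limit/τ = 106/28.19 = 3.760.

n = 3.76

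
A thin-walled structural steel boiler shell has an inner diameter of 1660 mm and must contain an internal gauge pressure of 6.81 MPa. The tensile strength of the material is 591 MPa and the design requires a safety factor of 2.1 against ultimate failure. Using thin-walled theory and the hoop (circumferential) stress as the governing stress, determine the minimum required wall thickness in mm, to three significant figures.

σ_allow = 591/2.1 = 281.4 MPa.
Hoop stress σ_h = pD/(2t), so t = pD/(2σ_allow) = 6.81×1660/(2×281.4) = 20.08 mm.

t = 20.1 mm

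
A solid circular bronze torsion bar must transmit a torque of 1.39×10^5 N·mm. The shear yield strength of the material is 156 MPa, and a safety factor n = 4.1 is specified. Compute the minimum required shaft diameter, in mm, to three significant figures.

d = 26.5 mm

Allowable shear stress τ_allow = 156/4.1 = 38.05 MPa.
For a solid shaft τ = 16T/(πd³), so d³ = 16T/(π τ_allow) = 16×139000/(π×38.05) = 18610 mm³.
d = (18610)^(1/3) = 26.50 mm.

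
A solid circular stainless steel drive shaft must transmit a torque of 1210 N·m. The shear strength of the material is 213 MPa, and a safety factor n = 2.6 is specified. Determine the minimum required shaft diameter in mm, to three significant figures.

d = 42.2 mm

Allowable shear stress τ_allow = 213/2.6 = 81.92 MPa.
For a solid shaft τ = 16T/(πd³), so d³ = 16T/(π τ_allow) = 16×1210000/(π×81.92) = 75220 mm³.
d = (75220)^(1/3) = 42.21 mm.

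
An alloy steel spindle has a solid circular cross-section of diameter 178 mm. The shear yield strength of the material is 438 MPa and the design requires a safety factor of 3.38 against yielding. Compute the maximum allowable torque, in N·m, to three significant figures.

T_allow = 1.43×10^5 N·m

τ_allow = 438/3.38 = 129.6 MPa.
For a solid shaft T_allow = τ_allow·πd³/16; πd³/16 = π×178³/16 = 1.107×10^6 mm³.
T_allow = 129.6×1.107×10^6 = 1.435×10^8 N·mm = 143500 N·m.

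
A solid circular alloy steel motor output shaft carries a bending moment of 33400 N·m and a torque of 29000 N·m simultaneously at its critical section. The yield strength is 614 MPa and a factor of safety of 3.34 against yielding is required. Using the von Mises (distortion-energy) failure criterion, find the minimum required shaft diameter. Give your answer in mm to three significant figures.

σ_allow = σ_y/n = 614/3.34 = 183.8 MPa.
For a solid shaft σ_b = 32M/(πd³) and τ = 16T/(πd³), so the von Mises stress is σ' = (16/πd³)·√(4M²+3T²).
√(4M²+3T²) = √(4×(3.340×10^7)² + 3×(2.900×10^7)²) = 8.358×10^7 N·mm.
d³ = 16×8.358×10^7/(π×183.8) = 2.315×10^6 mm³.
d = 132.3 mm.

d = 132 mm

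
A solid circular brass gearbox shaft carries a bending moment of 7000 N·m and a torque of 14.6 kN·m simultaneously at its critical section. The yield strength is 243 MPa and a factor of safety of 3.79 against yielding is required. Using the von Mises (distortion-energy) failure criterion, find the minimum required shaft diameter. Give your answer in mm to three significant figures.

d = 132 mm

σ_allow = σ_y/n = 243/3.79 = 64.12 MPa.
For a solid shaft σ_b = 32M/(πd³) and τ = 16T/(πd³), so the von Mises stress is σ' = (16/πd³)·√(4M²+3T²).
√(4M²+3T²) = √(4×(7.000×10^6)² + 3×(1.460×10^7)²) = 2.890×10^7 N·mm.
d³ = 16×2.890×10^7/(π×64.12) = 2.296×10^6 mm³.
d = 131.9 mm.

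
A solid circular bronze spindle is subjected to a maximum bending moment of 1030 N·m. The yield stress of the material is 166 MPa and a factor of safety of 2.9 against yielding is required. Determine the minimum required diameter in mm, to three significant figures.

σ_allow = 166/2.9 = 57.24 MPa.
For a solid circular section σ = 32M/(πd³), so d³ = 32M/(π σ_allow) = 32×1030000/(π×57.24) = 183300 mm³.
d = 56.80 mm.

d = 56.8 mm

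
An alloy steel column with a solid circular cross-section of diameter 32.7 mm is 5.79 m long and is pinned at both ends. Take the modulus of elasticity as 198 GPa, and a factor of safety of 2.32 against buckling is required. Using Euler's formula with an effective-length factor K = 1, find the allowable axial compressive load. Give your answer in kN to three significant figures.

I = πd⁴/64 = π×32.7⁴/64 = 56130 mm⁴.
Effective length L_e = KL = 1×5.79 m = 5790 mm.
Euler critical load P_cr = π²EI/L_e² = π²×198000×56130/5790² = 3272 N.
P_allow = P_cr/n = 3272/2.32 = 1410 N.

P_allow = 1.41 kN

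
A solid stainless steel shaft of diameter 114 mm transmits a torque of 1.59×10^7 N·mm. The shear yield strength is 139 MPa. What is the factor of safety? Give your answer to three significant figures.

τ = 16T/(πd³) = 16×1.5900×10^7/(π×114³) = 54.66 MPa.
n = τ_limit/τ = 139/54.66 = 2.543.

n = 2.54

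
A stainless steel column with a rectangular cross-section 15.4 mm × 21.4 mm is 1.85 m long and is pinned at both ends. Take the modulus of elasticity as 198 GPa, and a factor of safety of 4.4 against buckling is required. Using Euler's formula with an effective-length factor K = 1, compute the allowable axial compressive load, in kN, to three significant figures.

P_allow = 0.845 kN

Buckling occurs about the weak axis: I_min = h·b³/12 = 21.4×15.4³/12 = 6513 mm⁴ (b = 15.4 mm is the smaller dimension).
Effective length L_e = KL = 1×1.85 m = 1850 mm.
Euler critical load P_cr = π²EI/L_e² = π²×198000×6513/1850² = 3719 N.
P_allow = P_cr/n = 3719/4.4 = 845.2 N.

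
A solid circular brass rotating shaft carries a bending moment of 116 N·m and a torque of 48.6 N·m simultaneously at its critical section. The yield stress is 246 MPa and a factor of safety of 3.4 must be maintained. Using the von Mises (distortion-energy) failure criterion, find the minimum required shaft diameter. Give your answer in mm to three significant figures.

σ_allow = σ_y/n = 246/3.4 = 72.35 MPa.
For a solid shaft σ_b = 32M/(πd³) and τ = 16T/(πd³), so the von Mises stress is σ' = (16/πd³)·√(4M²+3T²).
√(4M²+3T²) = √(4×(116000)² + 3×(48600)²) = 246800 N·mm.
d³ = 16×246800/(π×72.35) = 17370 mm³.
d = 25.90 mm.

d = 25.9 mm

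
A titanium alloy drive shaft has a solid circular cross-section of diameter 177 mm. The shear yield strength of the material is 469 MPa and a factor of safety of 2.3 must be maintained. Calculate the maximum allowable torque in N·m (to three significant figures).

τ_allow = 469/2.3 = 203.9 MPa.
For a solid shaft T_allow = τ_allow·πd³/16; πd³/16 = π×177³/16 = 1.089×10^6 mm³.
T_allow = 203.9×1.089×10^6 = 2.220×10^8 N·mm = 222000 N·m.

T_allow = 2.22×10^5 N·m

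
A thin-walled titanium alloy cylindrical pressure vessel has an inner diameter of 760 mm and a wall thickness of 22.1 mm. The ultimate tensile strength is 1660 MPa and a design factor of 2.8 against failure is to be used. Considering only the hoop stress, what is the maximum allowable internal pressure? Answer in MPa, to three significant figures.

p_allow = 34.5 MPa

σ_allow = 1660/2.8 = 592.9 MPa.
σ_h = pD/(2t) → p_allow = 2σ_allow t/D = 2×592.9×22.1/760 = 34.48 MPa.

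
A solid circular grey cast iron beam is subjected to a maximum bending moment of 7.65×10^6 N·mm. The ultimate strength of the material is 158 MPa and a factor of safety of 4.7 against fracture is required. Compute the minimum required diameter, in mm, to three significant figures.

σ_allow = 158/4.7 = 33.62 MPa.
For a solid circular section σ = 32M/(πd³), so d³ = 32M/(π σ_allow) = 32×7650000/(π×33.62) = 2.318×10^6 mm³.
d = 132.3 mm.

d = 132 mm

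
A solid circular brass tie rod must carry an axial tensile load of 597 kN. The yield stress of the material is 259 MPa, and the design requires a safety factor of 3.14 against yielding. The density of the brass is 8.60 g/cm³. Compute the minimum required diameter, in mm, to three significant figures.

Allowable stress σ_allow = 259/3.14 = 82.48 MPa.
Required area A = F/σ_allow = 597000/82.48 = 7238 mm².
A = πd²/4 → d = √(4A/π) = 96.00 mm.

d = 96.0 mm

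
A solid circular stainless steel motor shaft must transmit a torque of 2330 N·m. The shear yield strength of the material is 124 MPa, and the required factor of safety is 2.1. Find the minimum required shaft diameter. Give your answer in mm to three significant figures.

d = 58.6 mm

Allowable shear stress τ_allow = 124/2.1 = 59.05 MPa.
For a solid shaft τ = 16T/(πd³), so d³ = 16T/(π τ_allow) = 16×2330000/(π×59.05) = 201000 mm³.
d = (201000)^(1/3) = 58.57 mm.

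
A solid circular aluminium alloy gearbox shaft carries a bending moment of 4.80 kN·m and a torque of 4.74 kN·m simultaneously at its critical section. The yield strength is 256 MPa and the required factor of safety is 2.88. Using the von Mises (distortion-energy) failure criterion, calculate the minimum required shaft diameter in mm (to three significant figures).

d = 89.8 mm

σ_allow = σ_y/n = 256/2.88 = 88.89 MPa.
For a solid shaft σ_b = 32M/(πd³) and τ = 16T/(πd³), so the von Mises stress is σ' = (16/πd³)·√(4M²+3T²).
√(4M²+3T²) = √(4×(4.800×10^6)² + 3×(4.740×10^6)²) = 1.263×10^7 N·mm.
d³ = 16×1.263×10^7/(π×88.89) = 723700 mm³.
d = 89.78 mm.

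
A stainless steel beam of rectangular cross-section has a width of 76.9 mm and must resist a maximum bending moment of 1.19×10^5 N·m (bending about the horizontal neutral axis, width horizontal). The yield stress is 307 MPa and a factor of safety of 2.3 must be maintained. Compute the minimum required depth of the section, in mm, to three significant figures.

h = 264 mm

σ_allow = 307/2.3 = 133.5 MPa.
For a rectangular section σ = 6M/(bh²), so h² = 6M/(b σ_allow) = 6×1.1900×10^8/(76.9×133.5) = 69560 mm².
h = 263.7 mm.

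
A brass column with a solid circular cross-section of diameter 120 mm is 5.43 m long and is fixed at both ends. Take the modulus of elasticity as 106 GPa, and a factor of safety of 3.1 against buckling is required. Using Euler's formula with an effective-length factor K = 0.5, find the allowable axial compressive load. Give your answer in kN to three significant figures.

I = πd⁴/64 = π×120⁴/64 = 1.018×10^7 mm⁴.
Effective length L_e = KL = 0.5×5.43 m = 2715 mm.
Euler critical load P_cr = π²EI/L_e² = π²×106000×1.018×10^7/2715² = 1.445×10^6 N.
P_allow = P_cr/n = 1.445×10^6/3.1 = 466000 N.

P_allow = 466 kN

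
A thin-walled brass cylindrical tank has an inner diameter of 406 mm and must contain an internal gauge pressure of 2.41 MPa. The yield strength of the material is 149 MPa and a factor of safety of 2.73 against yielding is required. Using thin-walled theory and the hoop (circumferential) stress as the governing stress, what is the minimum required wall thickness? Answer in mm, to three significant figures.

t = 8.96 mm

σ_allow = 149/2.73 = 54.58 MPa.
Hoop stress σ_h = pD/(2t), so t = pD/(2σ_allow) = 2.41×406/(2×54.58) = 8.964 mm.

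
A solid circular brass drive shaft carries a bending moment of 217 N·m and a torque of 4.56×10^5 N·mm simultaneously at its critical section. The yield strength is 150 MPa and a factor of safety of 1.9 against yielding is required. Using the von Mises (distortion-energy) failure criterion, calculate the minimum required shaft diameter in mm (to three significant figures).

d = 38.7 mm

σ_allow = σ_y/n = 150/1.9 = 78.95 MPa.
For a solid shaft σ_b = 32M/(πd³) and τ = 16T/(πd³), so the von Mises stress is σ' = (16/πd³)·√(4M²+3T²).
√(4M²+3T²) = √(4×(217000)² + 3×(456000)²) = 901200 N·mm.
d³ = 16×901200/(π×78.95) = 58140 mm³.
d = 38.74 mm.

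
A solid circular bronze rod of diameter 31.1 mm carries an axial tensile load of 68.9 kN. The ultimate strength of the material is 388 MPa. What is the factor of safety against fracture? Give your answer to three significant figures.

A = πd²/4 = 759.6 mm².
σ = F/A = 68900/759.6 = 90.70 MPa.
n = 388/90.70 = 4.278.

n = 4.28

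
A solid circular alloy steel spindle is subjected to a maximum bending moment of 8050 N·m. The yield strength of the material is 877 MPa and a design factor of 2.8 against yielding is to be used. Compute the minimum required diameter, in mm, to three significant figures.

σ_allow = 877/2.8 = 313.2 MPa.
For a solid circular section σ = 32M/(πd³), so d³ = 32M/(π σ_allow) = 32×8050000/(π×313.2) = 261800 mm³.
d = 63.97 mm.

d = 64.0 mm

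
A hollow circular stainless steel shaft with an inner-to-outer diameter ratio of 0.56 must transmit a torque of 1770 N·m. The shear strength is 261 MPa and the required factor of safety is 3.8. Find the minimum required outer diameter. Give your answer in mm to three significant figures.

d_o = 52.6 mm

τ_allow = 261/3.8 = 68.68 MPa.
For a hollow shaft τ = 16T/[πd_o³(1−k⁴)] with k = 0.56, so 1−k⁴ = 0.9017.
d_o³ = 16T/[π τ_allow (1−k⁴)] = 16×1770000/(π×68.68×0.9017) = 145600 mm³.
d_o = 52.60 mm.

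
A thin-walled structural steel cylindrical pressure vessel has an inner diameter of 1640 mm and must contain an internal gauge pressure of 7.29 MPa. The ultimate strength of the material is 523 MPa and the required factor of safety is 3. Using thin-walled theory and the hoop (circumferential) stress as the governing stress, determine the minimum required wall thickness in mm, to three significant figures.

σ_allow = 523/3 = 174.3 MPa.
Hoop stress σ_h = pD/(2t), so t = pD/(2σ_allow) = 7.29×1640/(2×174.3) = 34.29 mm.

t = 34.3 mm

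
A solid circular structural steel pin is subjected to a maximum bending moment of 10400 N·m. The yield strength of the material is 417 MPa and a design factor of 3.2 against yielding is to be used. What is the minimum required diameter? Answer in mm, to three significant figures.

σ_allow = 417/3.2 = 130.3 MPa.
For a solid circular section σ = 32M/(πd³), so d³ = 32M/(π σ_allow) = 32×1.0400×10^7/(π×130.3) = 812900 mm³.
d = 93.33 mm.

d = 93.3 mm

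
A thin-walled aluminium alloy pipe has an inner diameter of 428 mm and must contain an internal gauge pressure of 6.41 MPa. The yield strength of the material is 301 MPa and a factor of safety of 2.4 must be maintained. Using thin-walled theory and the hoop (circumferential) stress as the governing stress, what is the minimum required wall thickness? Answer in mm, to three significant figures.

t = 10.9 mm

σ_allow = 301/2.4 = 125.4 MPa.
Hoop stress σ_h = pD/(2t), so t = pD/(2σ_allow) = 6.41×428/(2×125.4) = 10.94 mm.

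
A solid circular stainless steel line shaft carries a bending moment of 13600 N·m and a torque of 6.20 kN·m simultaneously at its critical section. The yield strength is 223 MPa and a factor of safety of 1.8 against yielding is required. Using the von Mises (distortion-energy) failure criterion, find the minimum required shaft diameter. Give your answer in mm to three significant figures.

σ_allow = σ_y/n = 223/1.8 = 123.9 MPa.
For a solid shaft σ_b = 32M/(πd³) and τ = 16T/(πd³), so the von Mises stress is σ' = (16/πd³)·√(4M²+3T²).
√(4M²+3T²) = √(4×(1.360×10^7)² + 3×(6.200×10^6)²) = 2.924×10^7 N·mm.
d³ = 16×2.924×10^7/(π×123.9) = 1.202×10^6 mm³.
d = 106.3 mm.

d = 106 mm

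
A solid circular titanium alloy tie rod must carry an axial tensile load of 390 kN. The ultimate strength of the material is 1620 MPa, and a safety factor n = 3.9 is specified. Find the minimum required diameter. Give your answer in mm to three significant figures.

d = 34.6 mm

Allowable stress σ_allow = 1620/3.9 = 415.4 MPa.
Required area A = F/σ_allow = 390000/415.4 = 938.9 mm².
A = πd²/4 → d = √(4A/π) = 34.57 mm.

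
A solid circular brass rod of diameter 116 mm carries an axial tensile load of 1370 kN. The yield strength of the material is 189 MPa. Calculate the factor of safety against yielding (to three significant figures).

A = πd²/4 = 10570 mm².
σ = F/A = 1370000/10570 = 129.6 MPa.
n = 189/129.6 = 1.458.

n = 1.46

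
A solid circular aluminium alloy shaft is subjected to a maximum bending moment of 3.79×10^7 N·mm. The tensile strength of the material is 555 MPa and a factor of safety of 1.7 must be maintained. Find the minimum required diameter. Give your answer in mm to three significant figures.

σ_allow = 555/1.7 = 326.5 MPa.
For a solid circular section σ = 32M/(πd³), so d³ = 32M/(π σ_allow) = 32×3.7900×10^7/(π×326.5) = 1.182×10^6 mm³.
d = 105.7 mm.

d = 106 mm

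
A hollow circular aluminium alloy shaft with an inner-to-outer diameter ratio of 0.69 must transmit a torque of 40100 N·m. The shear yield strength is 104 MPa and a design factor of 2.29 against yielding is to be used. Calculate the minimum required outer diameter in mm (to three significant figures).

d_o = 180 mm

τ_allow = 104/2.29 = 45.41 MPa.
For a hollow shaft τ = 16T/[πd_o³(1−k⁴)] with k = 0.69, so 1−k⁴ = 0.7733.
d_o³ = 16T/[π τ_allow (1−k⁴)] = 16×4.0100×10^7/(π×45.41×0.7733) = 5.815×10^6 mm³.
d_o = 179.8 mm.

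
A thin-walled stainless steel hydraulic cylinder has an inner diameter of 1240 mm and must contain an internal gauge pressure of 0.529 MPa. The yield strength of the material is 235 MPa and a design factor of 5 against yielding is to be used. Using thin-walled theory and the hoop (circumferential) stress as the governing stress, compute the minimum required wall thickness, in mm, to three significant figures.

t = 6.98 mm

σ_allow = 235/5 = 47.00 MPa.
Hoop stress σ_h = pD/(2t), so t = pD/(2σ_allow) = 0.529×1240/(2×47.00) = 6.978 mm.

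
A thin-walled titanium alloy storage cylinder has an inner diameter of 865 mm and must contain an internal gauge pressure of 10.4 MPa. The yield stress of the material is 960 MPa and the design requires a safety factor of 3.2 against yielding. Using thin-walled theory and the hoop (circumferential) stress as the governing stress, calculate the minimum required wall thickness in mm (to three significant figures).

σ_allow = 960/3.2 = 300.0 MPa.
Hoop stress σ_h = pD/(2t), so t = pD/(2σ_allow) = 10.4×865/(2×300.0) = 14.99 mm.

t = 15.0 mm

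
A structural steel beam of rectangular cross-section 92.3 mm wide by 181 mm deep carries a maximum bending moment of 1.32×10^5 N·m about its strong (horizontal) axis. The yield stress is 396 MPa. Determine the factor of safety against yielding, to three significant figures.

Section modulus S = bh²/6 = 92.3×181²/6 = 504000 mm³.
σ = M/S = 1.3200×10^8/504000 = 261.9 MPa.
n = 396/261.9 = 1.512.

n = 1.51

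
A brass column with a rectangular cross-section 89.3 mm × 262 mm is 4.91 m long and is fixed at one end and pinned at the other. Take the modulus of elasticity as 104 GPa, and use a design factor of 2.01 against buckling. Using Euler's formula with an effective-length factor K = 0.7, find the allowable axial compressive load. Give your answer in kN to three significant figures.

P_allow = 672 kN

Buckling occurs about the weak axis: I_min = h·b³/12 = 262×89.3³/12 = 1.555×10^7 mm⁴ (b = 89.3 mm is the smaller dimension).
Effective length L_e = KL = 0.7×4.91 m = 3437 mm.
Euler critical load P_cr = π²EI/L_e² = π²×104000×1.555×10^7/3437² = 1.351×10^6 N.
P_allow = P_cr/n = 1.351×10^6/2.01 = 672100 N.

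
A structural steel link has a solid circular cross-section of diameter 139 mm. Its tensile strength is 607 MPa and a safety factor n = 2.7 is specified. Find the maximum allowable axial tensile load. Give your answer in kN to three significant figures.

F_allow = 3410 kN

σ_allow = 607/2.7 = 224.8 MPa.
A = πd²/4 = π×139²/4 = 15170 mm².
F_allow = σ_allow × A = 224.8×15170 = 3.411×10^6 N.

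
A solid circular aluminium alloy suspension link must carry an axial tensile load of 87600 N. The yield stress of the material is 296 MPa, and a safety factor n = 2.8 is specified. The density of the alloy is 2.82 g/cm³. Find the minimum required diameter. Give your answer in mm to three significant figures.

d = 32.5 mm

Allowable stress σ_allow = 296/2.8 = 105.7 MPa.
Required area A = F/σ_allow = 87600/105.7 = 828.6 mm².
A = πd²/4 → d = √(4A/π) = 32.48 mm.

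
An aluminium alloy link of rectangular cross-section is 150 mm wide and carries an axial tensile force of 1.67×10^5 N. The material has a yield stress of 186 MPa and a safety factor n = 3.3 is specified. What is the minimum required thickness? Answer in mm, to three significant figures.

σ_allow = 186/3.3 = 56.36 MPa.
Required area A = F/σ_allow = 167000/56.36 = 2963 mm².
t = A/w = 2963/150 = 19.75 mm.

t = 19.8 mm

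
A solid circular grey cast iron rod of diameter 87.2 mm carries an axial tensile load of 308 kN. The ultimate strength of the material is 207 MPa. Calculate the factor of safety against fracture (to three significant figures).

A = πd²/4 = 5972 mm².
σ = F/A = 308000/5972 = 51.57 MPa.
n = 207/51.57 = 4.014.

n = 4.01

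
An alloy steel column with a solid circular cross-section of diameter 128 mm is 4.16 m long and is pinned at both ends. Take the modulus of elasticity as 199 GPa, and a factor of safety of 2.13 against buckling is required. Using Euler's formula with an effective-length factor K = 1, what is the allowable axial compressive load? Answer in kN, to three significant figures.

P_allow = 702 kN

I = πd⁴/64 = π×128⁴/64 = 1.318×10^7 mm⁴.
Effective length L_e = KL = 1×4.16 m = 4160 mm.
Euler critical load P_cr = π²EI/L_e² = π²×199000×1.318×10^7/4160² = 1.495×10^6 N.
P_allow = P_cr/n = 1.495×10^6/2.13 = 702100 N.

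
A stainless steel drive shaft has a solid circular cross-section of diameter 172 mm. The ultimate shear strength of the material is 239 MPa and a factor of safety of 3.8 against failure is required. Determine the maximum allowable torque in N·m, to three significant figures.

τ_allow = 239/3.8 = 62.89 MPa.
For a solid shaft T_allow = τ_allow·πd³/16; πd³/16 = π×172³/16 = 999100 mm³.
T_allow = 62.89×999100 = 6.284×10^7 N·mm = 62840 N·m.

T_allow = 62800 N·m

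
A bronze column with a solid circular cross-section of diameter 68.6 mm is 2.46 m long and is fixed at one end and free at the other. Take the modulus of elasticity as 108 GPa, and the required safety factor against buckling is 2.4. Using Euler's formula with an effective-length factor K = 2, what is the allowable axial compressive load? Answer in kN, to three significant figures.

P_allow = 19.9 kN

I = πd⁴/64 = π×68.6⁴/64 = 1.087×10^6 mm⁴.
Effective length L_e = KL = 2×2.46 m = 4920 mm.
Euler critical load P_cr = π²EI/L_e² = π²×108000×1.087×10^6/4920² = 47870 N.
P_allow = P_cr/n = 47870/2.4 = 19950 N.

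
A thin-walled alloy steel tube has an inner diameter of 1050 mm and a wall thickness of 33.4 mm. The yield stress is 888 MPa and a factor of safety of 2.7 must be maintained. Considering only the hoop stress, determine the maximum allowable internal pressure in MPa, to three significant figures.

p_allow = 20.9 MPa

σ_allow = 888/2.7 = 328.9 MPa.
σ_h = pD/(2t) → p_allow = 2σ_allow t/D = 2×328.9×33.4/1050 = 20.92 MPa.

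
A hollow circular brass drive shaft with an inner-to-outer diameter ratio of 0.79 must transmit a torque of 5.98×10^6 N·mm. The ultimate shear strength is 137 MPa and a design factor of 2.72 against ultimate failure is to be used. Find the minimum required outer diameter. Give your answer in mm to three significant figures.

τ_allow = 137/2.72 = 50.37 MPa.
For a hollow shaft τ = 16T/[πd_o³(1−k⁴)] with k = 0.79, so 1−k⁴ = 0.6105.
d_o³ = 16T/[π τ_allow (1−k⁴)] = 16×5980000/(π×50.37×0.6105) = 990500 mm³.
d_o = 99.68 mm.

d_o = 99.7 mm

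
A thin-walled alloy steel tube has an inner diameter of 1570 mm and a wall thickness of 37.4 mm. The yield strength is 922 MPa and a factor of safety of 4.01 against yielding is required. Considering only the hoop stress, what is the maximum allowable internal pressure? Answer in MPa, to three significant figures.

σ_allow = 922/4.01 = 229.9 MPa.
σ_h = pD/(2t) → p_allow = 2σ_allow t/D = 2×229.9×37.4/1570 = 10.95 MPa.

p_allow = 11.0 MPa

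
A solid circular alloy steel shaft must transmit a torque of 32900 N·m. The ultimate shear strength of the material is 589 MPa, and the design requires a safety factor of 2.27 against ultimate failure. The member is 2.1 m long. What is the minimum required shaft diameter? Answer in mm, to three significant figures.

d = 86.4 mm

Allowable shear stress τ_allow = 589/2.27 = 259.5 MPa.
For a solid shaft τ = 16T/(πd³), so d³ = 16T/(π τ_allow) = 16×3.2900×10^7/(π×259.5) = 645800 mm³.
d = (645800)^(1/3) = 86.44 mm.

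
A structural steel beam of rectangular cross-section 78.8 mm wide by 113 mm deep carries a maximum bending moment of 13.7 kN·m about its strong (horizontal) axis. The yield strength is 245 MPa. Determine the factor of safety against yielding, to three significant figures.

n = 3.00

Section modulus S = bh²/6 = 78.8×113²/6 = 167700 mm³.
σ = M/S = 1.3700×10^7/167700 = 81.69 MPa.
n = 245/81.69 = 2.999.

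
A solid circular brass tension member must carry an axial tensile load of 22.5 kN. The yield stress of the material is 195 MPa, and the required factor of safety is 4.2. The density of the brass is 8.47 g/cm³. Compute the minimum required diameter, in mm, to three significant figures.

Allowable stress σ_allow = 195/4.2 = 46.43 MPa.
Required area A = F/σ_allow = 22500/46.43 = 484.6 mm².
A = πd²/4 → d = √(4A/π) = 24.84 mm.

d = 24.8 mm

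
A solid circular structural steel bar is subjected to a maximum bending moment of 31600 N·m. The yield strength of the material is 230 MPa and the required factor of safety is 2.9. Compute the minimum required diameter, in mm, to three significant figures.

d = 160 mm

σ_allow = 230/2.9 = 79.31 MPa.
For a solid circular section σ = 32M/(πd³), so d³ = 32M/(π σ_allow) = 32×3.1600×10^7/(π×79.31) = 4.058×10^6 mm³.
d = 159.5 mm.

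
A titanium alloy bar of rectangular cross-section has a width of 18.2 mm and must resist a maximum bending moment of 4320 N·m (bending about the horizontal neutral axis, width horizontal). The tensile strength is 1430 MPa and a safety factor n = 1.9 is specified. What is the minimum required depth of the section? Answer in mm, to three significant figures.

σ_allow = 1430/1.9 = 752.6 MPa.
For a rectangular section σ = 6M/(bh²), so h² = 6M/(b σ_allow) = 6×4320000/(18.2×752.6) = 1892 mm².
h = 43.50 mm.

h = 43.5 mm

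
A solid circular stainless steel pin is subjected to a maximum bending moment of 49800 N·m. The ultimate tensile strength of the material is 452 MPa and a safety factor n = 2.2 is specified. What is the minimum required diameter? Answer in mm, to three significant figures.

d = 135 mm

σ_allow = 452/2.2 = 205.5 MPa.
For a solid circular section σ = 32M/(πd³), so d³ = 32M/(π σ_allow) = 32×4.9800×10^7/(π×205.5) = 2.469×10^6 mm³.
d = 135.2 mm.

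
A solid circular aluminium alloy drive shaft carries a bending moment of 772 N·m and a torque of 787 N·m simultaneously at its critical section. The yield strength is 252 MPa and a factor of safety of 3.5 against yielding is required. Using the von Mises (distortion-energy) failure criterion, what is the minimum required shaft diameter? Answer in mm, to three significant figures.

d = 52.6 mm

σ_allow = σ_y/n = 252/3.5 = 72.00 MPa.
For a solid shaft σ_b = 32M/(πd³) and τ = 16T/(πd³), so the von Mises stress is σ' = (16/πd³)·√(4M²+3T²).
√(4M²+3T²) = √(4×(772000)² + 3×(787000)²) = 2.060×10^6 N·mm.
d³ = 16×2.060×10^6/(π×72.00) = 145700 mm³.
d = 52.62 mm.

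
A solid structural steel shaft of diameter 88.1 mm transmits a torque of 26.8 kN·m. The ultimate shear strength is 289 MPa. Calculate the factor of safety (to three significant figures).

n = 1.45

τ = 16T/(πd³) = 16×2.6800×10^7/(π×88.1³) = 199.6 MPa.
n = τ_limit/τ = 289/199.6 = 1.448.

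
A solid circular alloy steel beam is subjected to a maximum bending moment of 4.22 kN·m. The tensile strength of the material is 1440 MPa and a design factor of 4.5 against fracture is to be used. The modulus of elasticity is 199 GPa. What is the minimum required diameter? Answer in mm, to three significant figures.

d = 51.2 mm

σ_allow = 1440/4.5 = 320.0 MPa.
For a solid circular section σ = 32M/(πd³), so d³ = 32M/(π σ_allow) = 32×4220000/(π×320.0) = 134300 mm³.
d = 51.21 mm.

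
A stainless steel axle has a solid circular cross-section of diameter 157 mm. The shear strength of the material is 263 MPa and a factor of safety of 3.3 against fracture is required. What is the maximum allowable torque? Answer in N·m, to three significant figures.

T_allow = 60600 N·m

τ_allow = 263/3.3 = 79.70 MPa.
For a solid shaft T_allow = τ_allow·πd³/16; πd³/16 = π×157³/16 = 759900 mm³.
T_allow = 79.70×759900 = 6.056×10^7 N·mm = 60560 N·m.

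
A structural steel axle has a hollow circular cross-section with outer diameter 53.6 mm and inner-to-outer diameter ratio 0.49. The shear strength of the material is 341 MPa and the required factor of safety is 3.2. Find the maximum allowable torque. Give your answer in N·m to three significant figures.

τ_allow = 341/3.2 = 106.6 MPa.
For a hollow shaft T_allow = τ_allow·πd_o³(1−k⁴)/16 with 1−k⁴ = 0.9424, so πd_o³(1−k⁴)/16 = 28490 mm³.
T_allow = 106.6×28490 = 3.036×10^6 N·mm = 3036 N·m.

T_allow = 3040 N·m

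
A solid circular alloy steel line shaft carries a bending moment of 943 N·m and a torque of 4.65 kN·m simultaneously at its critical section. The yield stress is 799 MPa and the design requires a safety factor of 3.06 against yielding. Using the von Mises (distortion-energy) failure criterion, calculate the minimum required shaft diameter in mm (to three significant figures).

d = 54.4 mm

σ_allow = σ_y/n = 799/3.06 = 261.1 MPa.
For a solid shaft σ_b = 32M/(πd³) and τ = 16T/(πd³), so the von Mises stress is σ' = (16/πd³)·√(4M²+3T²).
√(4M²+3T²) = √(4×(943000)² + 3×(4.650×10^6)²) = 8.272×10^6 N·mm.
d³ = 16×8.272×10^6/(π×261.1) = 161300 mm³.
d = 54.44 mm.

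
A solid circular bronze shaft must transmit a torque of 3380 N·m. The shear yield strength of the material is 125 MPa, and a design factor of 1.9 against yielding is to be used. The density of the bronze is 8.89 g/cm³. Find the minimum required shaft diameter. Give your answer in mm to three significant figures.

d = 64.0 mm

Allowable shear stress τ_allow = 125/1.9 = 65.79 MPa.
For a solid shaft τ = 16T/(πd³), so d³ = 16T/(π τ_allow) = 16×3380000/(π×65.79) = 261700 mm³.
d = (261700)^(1/3) = 63.96 mm.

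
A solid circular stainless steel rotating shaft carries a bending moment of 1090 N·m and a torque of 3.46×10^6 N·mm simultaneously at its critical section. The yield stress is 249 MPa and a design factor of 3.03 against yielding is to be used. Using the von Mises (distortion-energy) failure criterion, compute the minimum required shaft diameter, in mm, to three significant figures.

σ_allow = σ_y/n = 249/3.03 = 82.18 MPa.
For a solid shaft σ_b = 32M/(πd³) and τ = 16T/(πd³), so the von Mises stress is σ' = (16/πd³)·√(4M²+3T²).
√(4M²+3T²) = √(4×(1.090×10^6)² + 3×(3.460×10^6)²) = 6.377×10^6 N·mm.
d³ = 16×6.377×10^6/(π×82.18) = 395200 mm³.
d = 73.39 mm.

d = 73.4 mm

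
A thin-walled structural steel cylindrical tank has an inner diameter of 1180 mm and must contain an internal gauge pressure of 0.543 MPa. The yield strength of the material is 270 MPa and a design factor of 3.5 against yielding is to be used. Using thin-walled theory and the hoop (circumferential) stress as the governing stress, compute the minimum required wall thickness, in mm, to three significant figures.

σ_allow = 270/3.5 = 77.14 MPa.
Hoop stress σ_h = pD/(2t), so t = pD/(2σ_allow) = 0.543×1180/(2×77.14) = 4.153 mm.

t = 4.15 mm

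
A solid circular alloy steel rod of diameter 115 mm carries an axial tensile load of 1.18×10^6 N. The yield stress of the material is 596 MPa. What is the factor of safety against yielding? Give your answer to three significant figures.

A = πd²/4 = 10390 mm².
σ = F/A = 1180000/10390 = 113.6 MPa.
n = 596/113.6 = 5.246.

n = 5.25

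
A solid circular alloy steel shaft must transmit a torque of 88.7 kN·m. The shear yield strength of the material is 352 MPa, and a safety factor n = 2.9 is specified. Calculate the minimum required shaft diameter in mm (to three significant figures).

Allowable shear stress τ_allow = 352/2.9 = 121.4 MPa.
For a solid shaft τ = 16T/(πd³), so d³ = 16T/(π τ_allow) = 16×8.8700×10^7/(π×121.4) = 3.722×10^6 mm³.
d = (3.722×10^6)^(1/3) = 155.0 mm.

d = 155 mm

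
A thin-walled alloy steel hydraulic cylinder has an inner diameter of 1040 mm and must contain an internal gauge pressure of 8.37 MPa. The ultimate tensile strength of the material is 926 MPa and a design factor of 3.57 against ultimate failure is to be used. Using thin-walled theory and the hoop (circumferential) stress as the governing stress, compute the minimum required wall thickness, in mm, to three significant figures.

σ_allow = 926/3.57 = 259.4 MPa.
Hoop stress σ_h = pD/(2t), so t = pD/(2σ_allow) = 8.37×1040/(2×259.4) = 16.78 mm.

t = 16.8 mm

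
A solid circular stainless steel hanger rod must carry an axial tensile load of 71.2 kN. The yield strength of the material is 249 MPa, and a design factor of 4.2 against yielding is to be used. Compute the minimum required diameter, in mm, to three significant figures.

Allowable stress σ_allow = 249/4.2 = 59.29 MPa.
Required area A = F/σ_allow = 71200/59.29 = 1201 mm².
A = πd²/4 → d = √(4A/π) = 39.10 mm.

d = 39.1 mm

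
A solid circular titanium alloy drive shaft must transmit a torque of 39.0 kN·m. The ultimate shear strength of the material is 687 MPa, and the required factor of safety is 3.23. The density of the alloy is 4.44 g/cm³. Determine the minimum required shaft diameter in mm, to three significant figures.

Allowable shear stress τ_allow = 687/3.23 = 212.7 MPa.
For a solid shaft τ = 16T/(πd³), so d³ = 16T/(π τ_allow) = 16×3.9000×10^7/(π×212.7) = 933900 mm³.
d = (933900)^(1/3) = 97.74 mm.

d = 97.7 mm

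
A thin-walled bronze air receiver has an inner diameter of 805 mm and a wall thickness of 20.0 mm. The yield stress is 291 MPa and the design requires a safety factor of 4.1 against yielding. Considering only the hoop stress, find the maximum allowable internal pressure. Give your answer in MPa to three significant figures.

σ_allow = 291/4.1 = 70.98 MPa.
σ_h = pD/(2t) → p_allow = 2σ_allow t/D = 2×70.98×20.0/805 = 3.527 MPa.

p_allow = 3.53 MPa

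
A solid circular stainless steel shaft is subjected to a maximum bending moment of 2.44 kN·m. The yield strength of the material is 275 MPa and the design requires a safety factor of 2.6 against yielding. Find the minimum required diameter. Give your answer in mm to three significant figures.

σ_allow = 275/2.6 = 105.8 MPa.
For a solid circular section σ = 32M/(πd³), so d³ = 32M/(π σ_allow) = 32×2440000/(π×105.8) = 235000 mm³.
d = 61.71 mm.

d = 61.7 mm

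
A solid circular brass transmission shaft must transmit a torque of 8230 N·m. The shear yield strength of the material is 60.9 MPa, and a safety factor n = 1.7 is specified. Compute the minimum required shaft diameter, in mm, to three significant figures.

d = 105 mm

Allowable shear stress τ_allow = 60.9/1.7 = 35.82 MPa.
For a solid shaft τ = 16T/(πd³), so d³ = 16T/(π τ_allow) = 16×8230000/(π×35.82) = 1.170×10^6 mm³.
d = (1.170×10^6)^(1/3) = 105.4 mm.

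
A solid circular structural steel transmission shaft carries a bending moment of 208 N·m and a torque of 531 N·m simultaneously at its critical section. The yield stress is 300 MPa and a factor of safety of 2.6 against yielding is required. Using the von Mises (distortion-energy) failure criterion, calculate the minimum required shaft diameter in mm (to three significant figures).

σ_allow = σ_y/n = 300/2.6 = 115.4 MPa.
For a solid shaft σ_b = 32M/(πd³) and τ = 16T/(πd³), so the von Mises stress is σ' = (16/πd³)·√(4M²+3T²).
√(4M²+3T²) = √(4×(208000)² + 3×(531000)²) = 1.009×10^6 N·mm.
d³ = 16×1.009×10^6/(π×115.4) = 44550 mm³.
d = 35.45 mm.

d = 35.5 mm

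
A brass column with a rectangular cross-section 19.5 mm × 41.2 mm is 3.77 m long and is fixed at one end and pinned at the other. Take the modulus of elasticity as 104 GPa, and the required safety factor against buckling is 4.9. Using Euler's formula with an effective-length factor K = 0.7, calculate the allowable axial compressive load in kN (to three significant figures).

P_allow = 0.766 kN

Buckling occurs about the weak axis: I_min = h·b³/12 = 41.2×19.5³/12 = 25460 mm⁴ (b = 19.5 mm is the smaller dimension).
Effective length L_e = KL = 0.7×3.77 m = 2639 mm.
Euler critical load P_cr = π²EI/L_e² = π²×104000×25460/2639² = 3752 N.
P_allow = P_cr/n = 3752/4.9 = 765.7 N.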